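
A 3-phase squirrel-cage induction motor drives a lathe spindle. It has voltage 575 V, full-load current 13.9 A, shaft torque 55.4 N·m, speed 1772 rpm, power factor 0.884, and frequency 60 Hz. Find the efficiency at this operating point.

ω = 2π × 1772/60 = 185.6 rad/s; P_out = τω = 55.4 × 185.6 = 10282 W
P_in = √3·V_L·I_L·cosφ = 1.732 × 575 × 13.9 × 0.884 = 12237 W
η = P_out / P_in = 10282 / 12237 = 0.840 = 84.0%

84.0 %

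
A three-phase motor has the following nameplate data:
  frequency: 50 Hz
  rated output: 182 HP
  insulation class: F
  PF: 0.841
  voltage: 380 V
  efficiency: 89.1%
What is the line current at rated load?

275 A

P_out = 182 × 746 = 135772 W
P_in = P_out / η = 135772 / 0.891 = 152382 W
I_L = P_in / (√3·V_L·cosφ) = 152382 / (1.732 × 380 × 0.841) = 275 A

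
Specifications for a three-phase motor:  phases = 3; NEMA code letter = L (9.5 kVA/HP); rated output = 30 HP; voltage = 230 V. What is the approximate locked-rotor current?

715 A

S_LR = 9.5 × 30 = 285 kVA
I_LR = S_LR/(√3·V_L) = 285000/(1.732×230) = 715 A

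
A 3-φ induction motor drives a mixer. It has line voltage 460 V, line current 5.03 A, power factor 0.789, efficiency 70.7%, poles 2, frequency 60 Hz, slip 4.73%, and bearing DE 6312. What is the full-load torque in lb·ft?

4.59 lb·ft

P_in = √3·V·I·cosφ = 1.732 × 460 × 5.03 × 0.789 = 3162 W
P_out = η·P_in = 0.707 × 3162 = 2236 W
n_s = 120×60/2 = 3600 rpm; n = 3600×(1−0.0473) = 3430 rpm
ω = 2π×3430/60 = 359.2 rad/s
τ = P_out/ω = 2236/359.2 = 6.225 N·m
In lb·ft: 6.225/1.356 = 4.59 lb·ft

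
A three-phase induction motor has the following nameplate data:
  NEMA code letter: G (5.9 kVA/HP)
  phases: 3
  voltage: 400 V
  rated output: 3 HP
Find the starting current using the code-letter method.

S_LR = 5.9 × 3 = 17.7 kVA
I_LR = S_LR/(√3·V_L) = 17700/(1.732×400) = 25.5 A

25.5 A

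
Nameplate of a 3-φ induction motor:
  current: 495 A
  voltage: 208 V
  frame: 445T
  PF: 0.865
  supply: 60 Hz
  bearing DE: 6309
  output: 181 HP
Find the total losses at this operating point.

P_in = √3·V·I·cosφ = 1.732×208×495×0.865 = 154253 W
P_out = 181×746 = 135026 W
Losses = P_in − P_out = 154253 − 135026 = 19227 W

19.2 kW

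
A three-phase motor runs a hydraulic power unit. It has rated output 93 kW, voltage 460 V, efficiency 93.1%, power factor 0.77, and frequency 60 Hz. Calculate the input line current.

P_out = 93 kW = 93000 W
P_in = P_out / η = 93000 / 0.931 = 99893 W
I_L = P_in / (√3·V_L·cosφ) = 99893 / (1.732 × 460 × 0.77) = 163 A

163 A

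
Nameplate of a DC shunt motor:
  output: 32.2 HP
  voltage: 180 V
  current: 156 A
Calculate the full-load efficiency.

P_out = 32.2 × 746 = 24021 W
P_in = V·I = 180 × 156 = 28080 W
η = P_out / P_in = 24021 / 28080 = 0.855 = 85.5%

85.5 %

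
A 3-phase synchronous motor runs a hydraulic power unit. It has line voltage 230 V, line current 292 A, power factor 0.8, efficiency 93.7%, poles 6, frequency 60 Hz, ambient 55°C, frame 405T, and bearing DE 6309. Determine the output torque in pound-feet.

512 lb·ft

P_in = √3·V·I·cosφ = 1.732 × 230 × 292 × 0.8 = 93057 W
P_out = η·P_in = 0.937 × 93057 = 87194 W
n = n_s = 120×60/6 = 1200 rpm (synchronous)
ω = 2π×1200/60 = 125.7 rad/s
τ = P_out/ω = 87194/125.7 = 693.7 N·m
In lb·ft: 693.7/1.356 = 512 lb·ft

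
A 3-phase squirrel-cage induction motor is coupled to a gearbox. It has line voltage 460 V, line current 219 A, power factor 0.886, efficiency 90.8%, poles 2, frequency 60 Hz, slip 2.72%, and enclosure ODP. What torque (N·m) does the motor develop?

P_in = √3·V·I·cosφ = 1.732 × 460 × 219 × 0.886 = 154591 W
P_out = η·P_in = 0.908 × 154591 = 140369 W
n_s = 120×60/2 = 3600 rpm; n = 3600×(1−0.0272) = 3502 rpm
ω = 2π×3502/60 = 366.7 rad/s
τ = P_out/ω = 140369/366.7 = 383 N·m

383 N·m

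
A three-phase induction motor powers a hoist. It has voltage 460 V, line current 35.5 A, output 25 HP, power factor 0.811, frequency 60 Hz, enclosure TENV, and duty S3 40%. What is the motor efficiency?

P_out = 25 × 746 = 18650 W
P_in = √3·V_L·I_L·cosφ = 1.732 × 460 × 35.5 × 0.811 = 22938 W
η = P_out / P_in = 18650 / 22938 = 0.813 = 81.3%

81.3 %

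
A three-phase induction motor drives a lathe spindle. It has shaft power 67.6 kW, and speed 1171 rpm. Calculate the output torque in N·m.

551 N·m

ω = 2π × 1171/60 = 122.6 rad/s
τ = P/ω = 67600/122.6 = 551 N·m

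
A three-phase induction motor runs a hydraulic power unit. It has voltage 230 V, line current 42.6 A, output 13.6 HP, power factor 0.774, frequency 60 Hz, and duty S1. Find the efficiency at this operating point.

P_out = 13.6 × 746 = 10146 W
P_in = √3·V_L·I_L·cosφ = 1.732 × 230 × 42.6 × 0.774 = 13135 W
η = P_out / P_in = 10146 / 13135 = 0.772 = 77.2%

77.2 %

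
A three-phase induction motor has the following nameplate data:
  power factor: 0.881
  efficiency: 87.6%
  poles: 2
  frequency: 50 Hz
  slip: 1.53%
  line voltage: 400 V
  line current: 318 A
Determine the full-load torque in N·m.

550 N·m

P_in = √3·V·I·cosφ = 1.732 × 400 × 318 × 0.881 = 194093 W
P_out = η·P_in = 0.876 × 194093 = 170025 W
n_s = 120×50/2 = 3000 rpm; n = 3000×(1−0.0153) = 2954 rpm
ω = 2π×2954/60 = 309.3 rad/s
τ = P_out/ω = 170025/309.3 = 550 N·m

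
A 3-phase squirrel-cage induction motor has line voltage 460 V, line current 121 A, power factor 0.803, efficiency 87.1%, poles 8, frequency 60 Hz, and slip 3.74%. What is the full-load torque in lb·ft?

P_in = √3·V·I·cosφ = 1.732 × 460 × 121 × 0.803 = 77412 W
P_out = η·P_in = 0.871 × 77412 = 67426 W
n_s = 120×60/8 = 900 rpm; n = 900×(1−0.0374) = 866 rpm
ω = 2π×866/60 = 90.69 rad/s
τ = P_out/ω = 67426/90.69 = 743.5 N·m
In lb·ft: 743.5/1.356 = 548 lb·ft

548 lb·ft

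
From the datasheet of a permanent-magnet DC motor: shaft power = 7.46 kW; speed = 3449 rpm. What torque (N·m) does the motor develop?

ω = 2π × 3449/60 = 361.2 rad/s
τ = P/ω = 7460/361.2 = 20.7 N·m

20.7 N·m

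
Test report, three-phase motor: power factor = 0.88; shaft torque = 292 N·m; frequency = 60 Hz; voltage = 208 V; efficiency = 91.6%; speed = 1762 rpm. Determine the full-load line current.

186 A

ω = 2π×1762/60 = 184.5 rad/s; P_out = τω = 292 × 184.5 = 53874 W
P_in = P_out / η = 53874 / 0.916 = 58814 W
I_L = P_in / (√3·V_L·cosφ) = 58814 / (1.732 × 208 × 0.88) = 186 A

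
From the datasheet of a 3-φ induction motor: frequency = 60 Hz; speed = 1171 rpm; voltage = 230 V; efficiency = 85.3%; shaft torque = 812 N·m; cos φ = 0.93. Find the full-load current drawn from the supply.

ω = 2π×1171/60 = 122.6 rad/s; P_out = τω = 812 × 122.6 = 99551 W
P_in = P_out / η = 99551 / 0.853 = 116707 W
I_L = P_in / (√3·V_L·cosφ) = 116707 / (1.732 × 230 × 0.93) = 315 A

315 A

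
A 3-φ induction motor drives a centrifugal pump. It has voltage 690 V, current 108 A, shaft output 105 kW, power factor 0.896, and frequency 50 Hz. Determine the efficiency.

90.8 %

P_out = 105 kW = 105000 W
P_in = √3·V_L·I_L·cosφ = 1.732 × 690 × 108 × 0.896 = 115646 W
η = P_out / P_in = 105000 / 115646 = 0.908 = 90.8%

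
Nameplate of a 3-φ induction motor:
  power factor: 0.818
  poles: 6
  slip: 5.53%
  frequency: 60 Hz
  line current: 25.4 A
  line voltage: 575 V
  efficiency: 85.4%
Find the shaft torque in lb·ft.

110 lb·ft

P_in = √3·V·I·cosφ = 1.732 × 575 × 25.4 × 0.818 = 20692 W
P_out = η·P_in = 0.854 × 20692 = 17671 W
n_s = 120×60/6 = 1200 rpm; n = 1200×(1−0.0553) = 1134 rpm
ω = 2π×1134/60 = 118.8 rad/s
τ = P_out/ω = 17671/118.8 = 148.7 N·m
In lb·ft: 148.7/1.356 = 110 lb·ft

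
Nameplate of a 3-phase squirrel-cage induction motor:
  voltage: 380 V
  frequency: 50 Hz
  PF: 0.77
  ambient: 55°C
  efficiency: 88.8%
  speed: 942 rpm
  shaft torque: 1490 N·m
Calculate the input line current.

ω = 2π×942/60 = 98.65 rad/s; P_out = τω = 1490 × 98.65 = 146989 W
P_in = P_out / η = 146989 / 0.888 = 165528 W
I_L = P_in / (√3·V_L·cosφ) = 165528 / (1.732 × 380 × 0.77) = 327 A

327 A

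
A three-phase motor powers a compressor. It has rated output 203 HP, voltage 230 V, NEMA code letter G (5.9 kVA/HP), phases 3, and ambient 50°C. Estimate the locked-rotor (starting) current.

S_LR = 5.9 × 203 = 1197.7 kVA
I_LR = S_LR/(√3·V_L) = 1197700/(1.732×230) = 3010 A

3010 A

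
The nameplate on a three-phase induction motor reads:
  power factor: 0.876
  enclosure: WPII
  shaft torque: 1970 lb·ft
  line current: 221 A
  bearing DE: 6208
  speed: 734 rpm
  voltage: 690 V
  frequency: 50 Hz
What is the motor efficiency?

τ = 1970 lb·ft × 1.356 = 2671 N·m
ω = 2π × 734/60 = 76.86 rad/s; P_out = τω = 2671 × 76.86 = 205293 W
P_in = √3·V_L·I_L·cosφ = 1.732 × 690 × 221 × 0.876 = 231363 W
η = P_out / P_in = 205293 / 231363 = 0.887 = 88.7%

88.7 %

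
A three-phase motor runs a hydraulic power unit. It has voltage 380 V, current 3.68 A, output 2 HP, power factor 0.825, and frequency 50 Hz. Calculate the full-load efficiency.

74.7 %

P_out = 2 × 746 = 1492 W
P_in = √3·V_L·I_L·cosφ = 1.732 × 380 × 3.68 × 0.825 = 1998 W
η = P_out / P_in = 1492 / 1998 = 0.747 = 74.7%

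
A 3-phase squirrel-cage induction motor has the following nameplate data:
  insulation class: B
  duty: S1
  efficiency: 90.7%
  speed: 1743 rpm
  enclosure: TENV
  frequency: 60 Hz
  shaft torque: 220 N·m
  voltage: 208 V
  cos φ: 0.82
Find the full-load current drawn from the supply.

ω = 2π×1743/60 = 182.5 rad/s; P_out = τω = 220 × 182.5 = 40150 W
P_in = P_out / η = 40150 / 0.907 = 44267 W
I_L = P_in / (√3·V_L·cosφ) = 44267 / (1.732 × 208 × 0.82) = 150 A

150 A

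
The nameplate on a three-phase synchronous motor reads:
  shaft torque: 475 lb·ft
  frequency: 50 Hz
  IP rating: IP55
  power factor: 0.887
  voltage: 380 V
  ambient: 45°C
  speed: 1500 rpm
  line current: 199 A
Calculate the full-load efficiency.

87.1 %

τ = 475 lb·ft × 1.356 = 644.1 N·m
ω = 2π × 1500/60 = 157.1 rad/s; P_out = τω = 644.1 × 157.1 = 101188 W
P_in = √3·V_L·I_L·cosφ = 1.732 × 380 × 199 × 0.887 = 116174 W
η = P_out / P_in = 101188 / 116174 = 0.871 = 87.1%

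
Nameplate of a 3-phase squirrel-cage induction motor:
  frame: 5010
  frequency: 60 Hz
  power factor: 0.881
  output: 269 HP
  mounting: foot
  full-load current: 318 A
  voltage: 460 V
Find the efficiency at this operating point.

P_out = 269 × 746 = 200674 W
P_in = √3·V_L·I_L·cosφ = 1.732 × 460 × 318 × 0.881 = 223207 W
η = P_out / P_in = 200674 / 223207 = 0.899 = 89.9%

89.9 %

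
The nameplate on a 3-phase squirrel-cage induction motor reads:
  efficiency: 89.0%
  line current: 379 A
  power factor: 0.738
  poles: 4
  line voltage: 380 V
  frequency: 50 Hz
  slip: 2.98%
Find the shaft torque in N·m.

P_in = √3·V·I·cosφ = 1.732 × 380 × 379 × 0.738 = 184089 W
P_out = η·P_in = 0.89 × 184089 = 163839 W
n_s = 120×50/4 = 1500 rpm; n = 1500×(1−0.0298) = 1455 rpm
ω = 2π×1455/60 = 152.4 rad/s
τ = P_out/ω = 163839/152.4 = 1080 N·m

1080 N·m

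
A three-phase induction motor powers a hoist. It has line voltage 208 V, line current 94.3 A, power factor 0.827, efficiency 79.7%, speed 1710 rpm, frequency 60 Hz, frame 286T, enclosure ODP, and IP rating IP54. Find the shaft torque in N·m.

P_in = √3·V·I·cosφ = 1.732 × 208 × 94.3 × 0.827 = 28095 W
P_out = η·P_in = 0.797 × 28095 = 22392 W
n = 1710 rpm
ω = 2π×1710/60 = 179.1 rad/s
τ = P_out/ω = 22392/179.1 = 125 N·m

125 N·m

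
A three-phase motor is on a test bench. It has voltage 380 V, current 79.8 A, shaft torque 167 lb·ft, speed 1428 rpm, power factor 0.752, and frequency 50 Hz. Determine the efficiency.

85.7 %

τ = 167 lb·ft × 1.356 = 226.5 N·m
ω = 2π × 1428/60 = 149.5 rad/s; P_out = τω = 226.5 × 149.5 = 33862 W
P_in = √3·V_L·I_L·cosφ = 1.732 × 380 × 79.8 × 0.752 = 39496 W
η = P_out / P_in = 33862 / 39496 = 0.857 = 85.7%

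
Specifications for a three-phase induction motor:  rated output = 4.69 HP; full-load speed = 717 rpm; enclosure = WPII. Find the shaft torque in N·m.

P_out = 4.69 × 746 = 3499 W
ω = 2π × 717/60 = 75.08 rad/s
τ = P_out/ω = 3499/75.08 = 46.6 N·m

46.6 N·m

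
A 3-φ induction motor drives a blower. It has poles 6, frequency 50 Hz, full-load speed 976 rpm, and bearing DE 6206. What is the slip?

2.40 %

n_s = 120f/p = 120×50/6 = 1000 rpm
s = (n_s − n)/n_s = (1000 − 976)/1000 = 0.0240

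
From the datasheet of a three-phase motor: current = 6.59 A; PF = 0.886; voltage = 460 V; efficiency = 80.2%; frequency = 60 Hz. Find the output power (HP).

P_in = √3·V·I·cosφ = 1.732 × 460 × 6.59 × 0.886 = 4652 W
P_out = η·P_in = 0.802 × 4652 = 3731 W
= 3731/746 = 5 HP

5 HP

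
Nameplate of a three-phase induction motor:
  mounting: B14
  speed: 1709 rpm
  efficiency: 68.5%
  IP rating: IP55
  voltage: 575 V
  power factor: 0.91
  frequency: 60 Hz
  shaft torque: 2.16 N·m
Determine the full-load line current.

0.623 A

ω = 2π×1709/60 = 179 rad/s; P_out = τω = 2.16 × 179 = 387 W
P_in = P_out / η = 387 / 0.685 = 565 W
I_L = P_in / (√3·V_L·cosφ) = 565 / (1.732 × 575 × 0.91) = 0.623 A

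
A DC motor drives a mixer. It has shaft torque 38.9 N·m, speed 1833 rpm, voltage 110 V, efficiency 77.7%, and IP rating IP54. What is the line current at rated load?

87.4 A

ω = 2π×1833/60 = 192 rad/s; P_out = τω = 38.9 × 192 = 7469 W
P_in = P_out / η = 7469 / 0.777 = 9613 W
I = P_in / V = 9613 / 110 = 87.4 A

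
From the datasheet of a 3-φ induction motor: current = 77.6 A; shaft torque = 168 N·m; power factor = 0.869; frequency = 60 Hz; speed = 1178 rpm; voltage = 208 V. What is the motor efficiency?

ω = 2π × 1178/60 = 123.4 rad/s; P_out = τω = 168 × 123.4 = 20731 W
P_in = √3·V_L·I_L·cosφ = 1.732 × 208 × 77.6 × 0.869 = 24294 W
η = P_out / P_in = 20731 / 24294 = 0.853 = 85.3%

85.3 %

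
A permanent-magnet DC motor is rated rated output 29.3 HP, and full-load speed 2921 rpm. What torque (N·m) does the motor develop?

71.5 N·m

P_out = 29.3 × 746 = 21858 W
ω = 2π × 2921/60 = 305.9 rad/s
τ = P_out/ω = 21858/305.9 = 71.5 N·m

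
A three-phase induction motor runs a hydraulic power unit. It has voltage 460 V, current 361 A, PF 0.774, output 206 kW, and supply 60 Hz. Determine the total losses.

16.6 kW

P_in = √3·V·I·cosφ = 1.732×460×361×0.774 = 222615 W
P_out = 206000 W
Losses = P_in − P_out = 222615 − 206000 = 16615 W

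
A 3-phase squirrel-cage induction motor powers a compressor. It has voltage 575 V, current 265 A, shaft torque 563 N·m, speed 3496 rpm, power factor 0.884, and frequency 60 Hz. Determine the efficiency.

ω = 2π × 3496/60 = 366.1 rad/s; P_out = τω = 563 × 366.1 = 206114 W
P_in = √3·V_L·I_L·cosφ = 1.732 × 575 × 265 × 0.884 = 233300 W
η = P_out / P_in = 206114 / 233300 = 0.883 = 88.3%

88.3 %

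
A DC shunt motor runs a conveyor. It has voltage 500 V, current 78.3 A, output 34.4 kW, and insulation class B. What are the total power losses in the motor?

P_in = V·I = 500×78.3 = 39150 W
P_out = 34400 W
Losses = P_in − P_out = 39150 − 34400 = 4750 W

4.75 kW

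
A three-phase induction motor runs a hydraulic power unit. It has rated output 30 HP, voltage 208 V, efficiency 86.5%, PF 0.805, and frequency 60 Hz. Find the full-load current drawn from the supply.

P_out = 30 × 746 = 22380 W
P_in = P_out / η = 22380 / 0.865 = 25873 W
I_L = P_in / (√3·V_L·cosφ) = 25873 / (1.732 × 208 × 0.805) = 89.2 A

89.2 A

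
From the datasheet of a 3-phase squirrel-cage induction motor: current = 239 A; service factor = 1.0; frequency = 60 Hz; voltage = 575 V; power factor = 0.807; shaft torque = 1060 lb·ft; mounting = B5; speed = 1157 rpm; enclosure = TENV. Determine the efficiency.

90.7 %

τ = 1060 lb·ft × 1.356 = 1437 N·m
ω = 2π × 1157/60 = 121.2 rad/s; P_out = τω = 1437 × 121.2 = 174164 W
P_in = √3·V_L·I_L·cosφ = 1.732 × 575 × 239 × 0.807 = 192082 W
η = P_out / P_in = 174164 / 192082 = 0.907 = 90.7%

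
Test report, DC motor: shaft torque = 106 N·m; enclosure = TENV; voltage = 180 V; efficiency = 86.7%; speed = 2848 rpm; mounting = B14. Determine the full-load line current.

203 A

ω = 2π×2848/60 = 298.2 rad/s; P_out = τω = 106 × 298.2 = 31609 W
P_in = P_out / η = 31609 / 0.867 = 36458 W
I = P_in / V = 36458 / 180 = 203 A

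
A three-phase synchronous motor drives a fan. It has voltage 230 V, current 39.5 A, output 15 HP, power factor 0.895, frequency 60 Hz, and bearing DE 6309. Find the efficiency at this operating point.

P_out = 15 × 746 = 11190 W
P_in = √3·V_L·I_L·cosφ = 1.732 × 230 × 39.5 × 0.895 = 14083 W
η = P_out / P_in = 11190 / 14083 = 0.795 = 79.5%

79.5 %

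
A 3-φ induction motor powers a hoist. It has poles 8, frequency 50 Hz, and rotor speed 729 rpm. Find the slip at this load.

2.80 %

n_s = 120f/p = 120×50/8 = 750 rpm
s = (n_s − n)/n_s = (750 − 729)/750 = 0.0280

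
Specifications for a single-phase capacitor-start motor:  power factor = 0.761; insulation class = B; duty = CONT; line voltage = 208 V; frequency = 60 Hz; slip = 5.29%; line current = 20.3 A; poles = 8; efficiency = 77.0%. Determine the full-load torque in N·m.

27.7 N·m

P_in = V·I·cosφ = 208 × 20.3 × 0.761 = 3213 W
P_out = η·P_in = 0.77 × 3213 = 2474 W
n_s = 120×60/8 = 900 rpm; n = 900×(1−0.0529) = 852 rpm
ω = 2π×852/60 = 89.22 rad/s
τ = P_out/ω = 2474/89.22 = 27.7 N·m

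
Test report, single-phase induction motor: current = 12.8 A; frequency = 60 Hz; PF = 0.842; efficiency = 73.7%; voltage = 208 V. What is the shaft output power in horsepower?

P_in = V·I·cosφ = 208 × 12.8 × 0.842 = 2242 W
P_out = η·P_in = 0.737 × 2242 = 1652 W
= 1652/746 = 2.21 HP

2.21 HP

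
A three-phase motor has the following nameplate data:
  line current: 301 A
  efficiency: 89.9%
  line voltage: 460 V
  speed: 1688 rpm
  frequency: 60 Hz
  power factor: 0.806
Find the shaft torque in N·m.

P_in = √3·V·I·cosφ = 1.732 × 460 × 301 × 0.806 = 193289 W
P_out = η·P_in = 0.899 × 193289 = 173767 W
n = 1688 rpm
ω = 2π×1688/60 = 176.8 rad/s
τ = P_out/ω = 173767/176.8 = 983 N·m

983 N·m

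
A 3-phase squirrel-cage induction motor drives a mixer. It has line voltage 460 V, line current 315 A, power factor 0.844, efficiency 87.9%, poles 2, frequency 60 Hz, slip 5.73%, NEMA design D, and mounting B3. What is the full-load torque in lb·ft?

386 lb·ft

P_in = √3·V·I·cosφ = 1.732 × 460 × 315 × 0.844 = 211816 W
P_out = η·P_in = 0.879 × 211816 = 186186 W
n_s = 120×60/2 = 3600 rpm; n = 3600×(1−0.0573) = 3394 rpm
ω = 2π×3394/60 = 355.4 rad/s
τ = P_out/ω = 186186/355.4 = 523.9 N·m
In lb·ft: 523.9/1.356 = 386 lb·ft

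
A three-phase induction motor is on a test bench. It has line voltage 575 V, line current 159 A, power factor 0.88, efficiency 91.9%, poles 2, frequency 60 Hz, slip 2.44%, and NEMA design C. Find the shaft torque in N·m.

348 N·m

P_in = √3·V·I·cosφ = 1.732 × 575 × 159 × 0.88 = 139346 W
P_out = η·P_in = 0.919 × 139346 = 128059 W
n_s = 120×60/2 = 3600 rpm; n = 3600×(1−0.0244) = 3512 rpm
ω = 2π×3512/60 = 367.8 rad/s
τ = P_out/ω = 128059/367.8 = 348 N·m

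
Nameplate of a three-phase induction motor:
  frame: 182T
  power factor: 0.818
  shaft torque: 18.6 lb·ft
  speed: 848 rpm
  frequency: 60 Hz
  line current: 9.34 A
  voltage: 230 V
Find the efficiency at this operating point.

τ = 18.6 lb·ft × 1.356 = 25.22 N·m
ω = 2π × 848/60 = 88.8 rad/s; P_out = τω = 25.22 × 88.8 = 2240 W
P_in = √3·V_L·I_L·cosφ = 1.732 × 230 × 9.34 × 0.818 = 3044 W
η = P_out / P_in = 2240 / 3044 = 0.736 = 73.6%

73.6 %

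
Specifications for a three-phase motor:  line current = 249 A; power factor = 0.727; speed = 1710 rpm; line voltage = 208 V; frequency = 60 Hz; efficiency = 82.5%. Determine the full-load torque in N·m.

300 N·m

P_in = √3·V·I·cosφ = 1.732 × 208 × 249 × 0.727 = 65215 W
P_out = η·P_in = 0.825 × 65215 = 53802 W
n = 1710 rpm
ω = 2π×1710/60 = 179.1 rad/s
τ = P_out/ω = 53802/179.1 = 300 N·m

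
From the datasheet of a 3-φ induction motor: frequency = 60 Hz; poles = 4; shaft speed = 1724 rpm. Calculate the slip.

n_s = 120f/p = 120×60/4 = 1800 rpm
s = (n_s − n)/n_s = (1800 − 1724)/1800 = 0.0422

4.2 %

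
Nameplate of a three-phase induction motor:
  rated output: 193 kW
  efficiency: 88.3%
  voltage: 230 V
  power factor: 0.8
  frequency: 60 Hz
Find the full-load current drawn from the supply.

686 A

P_out = 193 kW = 193000 W
P_in = P_out / η = 193000 / 0.883 = 218573 W
I_L = P_in / (√3·V_L·cosφ) = 218573 / (1.732 × 230 × 0.8) = 686 A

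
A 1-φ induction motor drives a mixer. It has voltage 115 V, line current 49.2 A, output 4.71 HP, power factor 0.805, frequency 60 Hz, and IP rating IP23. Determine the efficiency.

77.1 %

P_out = 4.71 × 746 = 3514 W
P_in = V·I·cosφ = 115 × 49.2 × 0.805 = 4555 W
η = P_out / P_in = 3514 / 4555 = 0.771 = 77.1%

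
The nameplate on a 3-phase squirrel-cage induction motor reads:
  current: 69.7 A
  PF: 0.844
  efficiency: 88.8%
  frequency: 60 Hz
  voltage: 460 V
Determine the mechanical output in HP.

55.8 HP

P_in = √3·V·I·cosφ = 1.732 × 460 × 69.7 × 0.844 = 46868 W
P_out = η·P_in = 0.888 × 46868 = 41619 W
= 41619/746 = 55.8 HP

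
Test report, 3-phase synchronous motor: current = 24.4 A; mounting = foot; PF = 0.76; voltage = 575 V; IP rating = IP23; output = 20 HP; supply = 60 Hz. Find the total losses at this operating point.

3.55 kW

P_in = √3·V·I·cosφ = 1.732×575×24.4×0.76 = 18468 W
P_out = 20×746 = 14920 W
Losses = P_in − P_out = 18468 − 14920 = 3548 W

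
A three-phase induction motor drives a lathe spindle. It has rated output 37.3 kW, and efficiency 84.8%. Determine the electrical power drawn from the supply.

P_out = 37300 W
P_in = P_out/η = 37300/0.848 = 43986 W = 44 kW

44 kW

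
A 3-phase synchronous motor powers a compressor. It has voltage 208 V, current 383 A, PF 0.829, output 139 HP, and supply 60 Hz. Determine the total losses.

P_in = √3·V·I·cosφ = 1.732×208×383×0.829 = 114384 W
P_out = 139×746 = 103694 W
Losses = P_in − P_out = 114384 − 103694 = 10690 W

10.7 kW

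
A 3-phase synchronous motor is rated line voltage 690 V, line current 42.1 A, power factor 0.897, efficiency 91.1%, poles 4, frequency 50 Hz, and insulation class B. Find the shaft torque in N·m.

P_in = √3·V·I·cosφ = 1.732 × 690 × 42.1 × 0.897 = 45131 W
P_out = η·P_in = 0.911 × 45131 = 41114 W
n = n_s = 120×50/4 = 1500 rpm (synchronous)
ω = 2π×1500/60 = 157.1 rad/s
τ = P_out/ω = 41114/157.1 = 262 N·m

262 N·m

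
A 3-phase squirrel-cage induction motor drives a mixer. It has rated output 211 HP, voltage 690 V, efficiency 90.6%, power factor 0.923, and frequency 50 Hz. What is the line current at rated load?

P_out = 211 × 746 = 157406 W
P_in = P_out / η = 157406 / 0.906 = 173737 W
I_L = P_in / (√3·V_L·cosφ) = 173737 / (1.732 × 690 × 0.923) = 158 A

158 A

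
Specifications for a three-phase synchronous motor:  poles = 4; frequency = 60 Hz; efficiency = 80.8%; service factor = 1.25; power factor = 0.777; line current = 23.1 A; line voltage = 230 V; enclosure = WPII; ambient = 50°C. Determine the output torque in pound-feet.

P_in = √3·V·I·cosφ = 1.732 × 230 × 23.1 × 0.777 = 7150 W
P_out = η·P_in = 0.808 × 7150 = 5777 W
n = n_s = 120×60/4 = 1800 rpm (synchronous)
ω = 2π×1800/60 = 188.5 rad/s
τ = P_out/ω = 5777/188.5 = 30.65 N·m
In lb·ft: 30.65/1.356 = 22.6 lb·ft

22.6 lb·ft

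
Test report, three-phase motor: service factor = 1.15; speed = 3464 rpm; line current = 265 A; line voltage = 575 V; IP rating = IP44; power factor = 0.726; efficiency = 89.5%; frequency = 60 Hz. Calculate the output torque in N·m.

473 N·m

P_in = √3·V·I·cosφ = 1.732 × 575 × 265 × 0.726 = 191601 W
P_out = η·P_in = 0.895 × 191601 = 171483 W
n = 3464 rpm
ω = 2π×3464/60 = 362.7 rad/s
τ = P_out/ω = 171483/362.7 = 473 N·m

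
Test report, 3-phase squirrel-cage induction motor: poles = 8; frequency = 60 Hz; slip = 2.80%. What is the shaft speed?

875 rpm

n_s = 120f/p = 120×60/8 = 900 rpm
n = n_s(1 − s) = 900 × (1 − 0.028) = 875 rpm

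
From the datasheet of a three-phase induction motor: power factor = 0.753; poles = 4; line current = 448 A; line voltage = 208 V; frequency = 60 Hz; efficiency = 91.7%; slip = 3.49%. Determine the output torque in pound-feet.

P_in = √3·V·I·cosφ = 1.732 × 208 × 448 × 0.753 = 121530 W
P_out = η·P_in = 0.917 × 121530 = 111443 W
n_s = 120×60/4 = 1800 rpm; n = 1800×(1−0.0349) = 1737 rpm
ω = 2π×1737/60 = 181.9 rad/s
τ = P_out/ω = 111443/181.9 = 612.7 N·m
In lb·ft: 612.7/1.356 = 452 lb·ft

452 lb·ft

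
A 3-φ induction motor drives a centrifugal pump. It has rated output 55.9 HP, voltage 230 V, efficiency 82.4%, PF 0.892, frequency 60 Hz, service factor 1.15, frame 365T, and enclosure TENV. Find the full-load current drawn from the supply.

142 A

P_out = 55.9 × 746 = 41701 W
P_in = P_out / η = 41701 / 0.824 = 50608 W
I_L = P_in / (√3·V_L·cosφ) = 50608 / (1.732 × 230 × 0.892) = 142 A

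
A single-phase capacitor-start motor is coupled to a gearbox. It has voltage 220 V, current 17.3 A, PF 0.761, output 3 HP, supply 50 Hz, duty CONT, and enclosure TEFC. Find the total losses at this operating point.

P_in = V·I·cosφ = 220×17.3×0.761 = 2896 W
P_out = 3×746 = 2238 W
Losses = P_in − P_out = 2896 − 2238 = 658 W

658 W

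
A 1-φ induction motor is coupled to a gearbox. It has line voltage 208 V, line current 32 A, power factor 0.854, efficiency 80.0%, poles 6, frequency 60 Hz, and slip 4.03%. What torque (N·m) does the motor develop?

37.7 N·m

P_in = V·I·cosφ = 208 × 32 × 0.854 = 5684 W
P_out = η·P_in = 0.8 × 5684 = 4547 W
n_s = 120×60/6 = 1200 rpm; n = 1200×(1−0.0403) = 1152 rpm
ω = 2π×1152/60 = 120.6 rad/s
τ = P_out/ω = 4547/120.6 = 37.7 N·m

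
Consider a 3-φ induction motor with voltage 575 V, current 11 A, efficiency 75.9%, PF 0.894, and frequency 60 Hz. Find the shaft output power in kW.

P_in = √3·V·I·cosφ = 1.732 × 575 × 11 × 0.894 = 9794 W
P_out = η·P_in = 0.759 × 9794 = 7434 W

7.43 kW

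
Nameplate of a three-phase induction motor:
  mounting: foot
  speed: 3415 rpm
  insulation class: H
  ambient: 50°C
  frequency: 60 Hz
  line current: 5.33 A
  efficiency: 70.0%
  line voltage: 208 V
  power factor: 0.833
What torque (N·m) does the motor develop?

P_in = √3·V·I·cosφ = 1.732 × 208 × 5.33 × 0.833 = 1599 W
P_out = η·P_in = 0.7 × 1599 = 1119 W
n = 3415 rpm
ω = 2π×3415/60 = 357.6 rad/s
τ = P_out/ω = 1119/357.6 = 3.13 N·m

3.13 N·m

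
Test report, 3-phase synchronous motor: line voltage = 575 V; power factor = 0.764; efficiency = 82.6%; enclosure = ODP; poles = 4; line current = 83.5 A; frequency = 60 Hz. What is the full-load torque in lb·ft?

205 lb·ft

P_in = √3·V·I·cosφ = 1.732 × 575 × 83.5 × 0.764 = 63532 W
P_out = η·P_in = 0.826 × 63532 = 52477 W
n = n_s = 120×60/4 = 1800 rpm (synchronous)
ω = 2π×1800/60 = 188.5 rad/s
τ = P_out/ω = 52477/188.5 = 278.4 N·m
In lb·ft: 278.4/1.356 = 205 lb·ft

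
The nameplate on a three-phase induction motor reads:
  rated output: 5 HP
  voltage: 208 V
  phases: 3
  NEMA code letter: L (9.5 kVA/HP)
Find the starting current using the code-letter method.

S_LR = 9.5 × 5 = 47.5 kVA
I_LR = S_LR/(√3·V_L) = 47500/(1.732×208) = 132 A

132 A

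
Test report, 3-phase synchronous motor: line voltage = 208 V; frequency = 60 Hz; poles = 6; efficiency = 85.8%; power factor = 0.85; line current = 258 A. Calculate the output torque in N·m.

539 N·m

P_in = √3·V·I·cosφ = 1.732 × 208 × 258 × 0.85 = 79004 W
P_out = η·P_in = 0.858 × 79004 = 67785 W
n = n_s = 120×60/6 = 1200 rpm (synchronous)
ω = 2π×1200/60 = 125.7 rad/s
τ = P_out/ω = 67785/125.7 = 539 N·m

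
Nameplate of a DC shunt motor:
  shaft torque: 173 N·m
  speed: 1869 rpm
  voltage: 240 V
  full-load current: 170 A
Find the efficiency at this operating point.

ω = 2π × 1869/60 = 195.7 rad/s; P_out = τω = 173 × 195.7 = 33856 W
P_in = V·I = 240 × 170 = 40800 W
η = P_out / P_in = 33856 / 40800 = 0.830 = 83.0%

83.0 %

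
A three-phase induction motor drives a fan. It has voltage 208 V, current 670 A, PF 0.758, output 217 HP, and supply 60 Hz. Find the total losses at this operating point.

21.1 kW

P_in = √3·V·I·cosφ = 1.732×208×670×0.758 = 182960 W
P_out = 217×746 = 161882 W
Losses = P_in − P_out = 182960 − 161882 = 21078 W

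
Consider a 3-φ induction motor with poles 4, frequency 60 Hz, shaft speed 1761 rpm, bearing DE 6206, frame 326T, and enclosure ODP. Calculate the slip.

2.17 %

n_s = 120f/p = 120×60/4 = 1800 rpm
s = (n_s − n)/n_s = (1800 − 1761)/1800 = 0.0217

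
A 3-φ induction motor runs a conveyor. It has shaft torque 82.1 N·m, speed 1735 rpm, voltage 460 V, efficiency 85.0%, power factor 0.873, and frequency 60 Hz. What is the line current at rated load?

ω = 2π×1735/60 = 181.7 rad/s; P_out = τω = 82.1 × 181.7 = 14918 W
P_in = P_out / η = 14918 / 0.850 = 17551 W
I_L = P_in / (√3·V_L·cosφ) = 17551 / (1.732 × 460 × 0.873) = 25.2 A

25.2 A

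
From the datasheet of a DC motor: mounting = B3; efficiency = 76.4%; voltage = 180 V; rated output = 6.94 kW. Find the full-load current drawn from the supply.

P_out = 6.94 kW = 6940 W
P_in = P_out / η = 6940 / 0.764 = 9084 W
I = P_in / V = 9084 / 180 = 50.5 A

50.5 A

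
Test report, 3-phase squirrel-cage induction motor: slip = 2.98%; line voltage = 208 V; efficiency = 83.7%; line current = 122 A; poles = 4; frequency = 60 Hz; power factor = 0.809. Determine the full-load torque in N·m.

163 N·m

P_in = √3·V·I·cosφ = 1.732 × 208 × 122 × 0.809 = 35557 W
P_out = η·P_in = 0.837 × 35557 = 29761 W
n_s = 120×60/4 = 1800 rpm; n = 1800×(1−0.0298) = 1746 rpm
ω = 2π×1746/60 = 182.8 rad/s
τ = P_out/ω = 29761/182.8 = 163 N·m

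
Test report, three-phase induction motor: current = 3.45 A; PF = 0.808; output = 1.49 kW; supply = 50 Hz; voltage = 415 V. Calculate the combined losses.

514 W

P_in = √3·V·I·cosφ = 1.732×415×3.45×0.808 = 2004 W
P_out = 1490 W
Losses = P_in − P_out = 2004 − 1490 = 514 W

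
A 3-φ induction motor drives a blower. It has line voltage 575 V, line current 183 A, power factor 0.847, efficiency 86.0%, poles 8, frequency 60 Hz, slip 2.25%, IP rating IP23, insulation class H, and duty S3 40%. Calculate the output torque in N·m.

1440 N·m

P_in = √3·V·I·cosφ = 1.732 × 575 × 183 × 0.847 = 154365 W
P_out = η·P_in = 0.86 × 154365 = 132754 W
n_s = 120×60/8 = 900 rpm; n = 900×(1−0.0225) = 880 rpm
ω = 2π×880/60 = 92.15 rad/s
τ = P_out/ω = 132754/92.15 = 1440 N·m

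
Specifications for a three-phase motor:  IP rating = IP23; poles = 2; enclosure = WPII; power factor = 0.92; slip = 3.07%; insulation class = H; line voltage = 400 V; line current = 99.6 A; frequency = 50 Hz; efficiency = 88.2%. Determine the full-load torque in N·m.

P_in = √3·V·I·cosφ = 1.732 × 400 × 99.6 × 0.92 = 63483 W
P_out = η·P_in = 0.882 × 63483 = 55992 W
n_s = 120×50/2 = 3000 rpm; n = 3000×(1−0.0307) = 2908 rpm
ω = 2π×2908/60 = 304.5 rad/s
τ = P_out/ω = 55992/304.5 = 184 N·m

184 N·m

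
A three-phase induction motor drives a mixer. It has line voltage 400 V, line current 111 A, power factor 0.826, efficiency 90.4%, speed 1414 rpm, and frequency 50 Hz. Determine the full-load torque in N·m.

388 N·m

P_in = √3·V·I·cosφ = 1.732 × 400 × 111 × 0.826 = 63520 W
P_out = η·P_in = 0.904 × 63520 = 57422 W
n = 1414 rpm
ω = 2π×1414/60 = 148.1 rad/s
τ = P_out/ω = 57422/148.1 = 388 N·m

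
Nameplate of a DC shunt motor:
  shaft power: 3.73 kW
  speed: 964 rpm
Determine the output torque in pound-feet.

27.3 lb·ft

ω = 2π × 964/60 = 100.9 rad/s
τ = P/ω = 3730/100.9 = 36.97 N·m
In lb·ft: 36.97/1.356 = 27.3 lb·ft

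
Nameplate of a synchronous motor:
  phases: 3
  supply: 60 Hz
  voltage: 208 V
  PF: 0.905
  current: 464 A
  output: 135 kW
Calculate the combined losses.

P_in = √3·V·I·cosφ = 1.732×208×464×0.905 = 151279 W
P_out = 135000 W
Losses = P_in − P_out = 151279 − 135000 = 16279 W

16300 W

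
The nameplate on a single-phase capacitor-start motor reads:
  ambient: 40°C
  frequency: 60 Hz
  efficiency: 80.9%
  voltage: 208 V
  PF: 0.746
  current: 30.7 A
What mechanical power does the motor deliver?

3.85 kW

P_in = V·I·cosφ = 208 × 30.7 × 0.746 = 4764 W
P_out = η·P_in = 0.809 × 4764 = 3854 W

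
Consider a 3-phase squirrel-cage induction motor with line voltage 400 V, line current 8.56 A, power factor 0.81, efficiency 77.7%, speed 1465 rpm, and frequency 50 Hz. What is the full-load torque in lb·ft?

17.9 lb·ft

P_in = √3·V·I·cosφ = 1.732 × 400 × 8.56 × 0.81 = 4804 W
P_out = η·P_in = 0.777 × 4804 = 3733 W
n = 1465 rpm
ω = 2π×1465/60 = 153.4 rad/s
τ = P_out/ω = 3733/153.4 = 24.34 N·m
In lb·ft: 24.34/1.356 = 17.9 lb·ft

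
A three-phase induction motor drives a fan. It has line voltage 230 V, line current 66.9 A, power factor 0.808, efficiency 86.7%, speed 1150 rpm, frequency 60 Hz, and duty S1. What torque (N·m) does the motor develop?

155 N·m

P_in = √3·V·I·cosφ = 1.732 × 230 × 66.9 × 0.808 = 21533 W
P_out = η·P_in = 0.867 × 21533 = 18669 W
n = 1150 rpm
ω = 2π×1150/60 = 120.4 rad/s
τ = P_out/ω = 18669/120.4 = 155 N·m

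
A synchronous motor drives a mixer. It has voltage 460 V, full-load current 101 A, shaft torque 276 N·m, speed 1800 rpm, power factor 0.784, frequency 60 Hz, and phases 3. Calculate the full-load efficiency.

82.5 %

ω = 2π × 1800/60 = 188.5 rad/s; P_out = τω = 276 × 188.5 = 52026 W
P_in = √3·V_L·I_L·cosφ = 1.732 × 460 × 101 × 0.784 = 63087 W
η = P_out / P_in = 52026 / 63087 = 0.825 = 82.5%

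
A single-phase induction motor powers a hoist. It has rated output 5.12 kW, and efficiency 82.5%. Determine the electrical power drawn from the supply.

6.21 kW

P_out = 5120 W
P_in = P_out/η = 5120/0.825 = 6206 W = 6.21 kW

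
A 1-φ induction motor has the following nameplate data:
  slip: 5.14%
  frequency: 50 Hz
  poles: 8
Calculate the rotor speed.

n_s = 120f/p = 120×50/8 = 750 rpm
n = n_s(1 − s) = 750 × (1 − 0.0514) = 711 rpm

711 rpm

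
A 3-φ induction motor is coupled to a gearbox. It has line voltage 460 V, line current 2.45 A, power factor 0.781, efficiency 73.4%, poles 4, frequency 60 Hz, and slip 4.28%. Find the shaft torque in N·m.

P_in = √3·V·I·cosφ = 1.732 × 460 × 2.45 × 0.781 = 1524 W
P_out = η·P_in = 0.734 × 1524 = 1119 W
n_s = 120×60/4 = 1800 rpm; n = 1800×(1−0.0428) = 1723 rpm
ω = 2π×1723/60 = 180.4 rad/s
τ = P_out/ω = 1119/180.4 = 6.2 N·m

6.2 N·m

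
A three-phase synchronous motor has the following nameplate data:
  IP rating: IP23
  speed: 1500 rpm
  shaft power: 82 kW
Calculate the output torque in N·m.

ω = 2π × 1500/60 = 157.1 rad/s
τ = P/ω = 82000/157.1 = 522 N·m

522 N·m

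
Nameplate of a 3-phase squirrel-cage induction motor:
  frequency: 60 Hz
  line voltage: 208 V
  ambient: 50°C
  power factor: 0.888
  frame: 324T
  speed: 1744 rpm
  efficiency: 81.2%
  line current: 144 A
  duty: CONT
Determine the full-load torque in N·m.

205 N·m

P_in = √3·V·I·cosφ = 1.732 × 208 × 144 × 0.888 = 46067 W
P_out = η·P_in = 0.812 × 46067 = 37406 W
n = 1744 rpm
ω = 2π×1744/60 = 182.6 rad/s
τ = P_out/ω = 37406/182.6 = 205 N·m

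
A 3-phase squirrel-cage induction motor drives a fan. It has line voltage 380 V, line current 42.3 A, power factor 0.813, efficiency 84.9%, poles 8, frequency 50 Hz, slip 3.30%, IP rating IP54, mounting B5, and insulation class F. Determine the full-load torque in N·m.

P_in = √3·V·I·cosφ = 1.732 × 380 × 42.3 × 0.813 = 22634 W
P_out = η·P_in = 0.849 × 22634 = 19216 W
n_s = 120×50/8 = 750 rpm; n = 750×(1−0.033) = 725 rpm
ω = 2π×725/60 = 75.92 rad/s
τ = P_out/ω = 19216/75.92 = 253 N·m

253 N·m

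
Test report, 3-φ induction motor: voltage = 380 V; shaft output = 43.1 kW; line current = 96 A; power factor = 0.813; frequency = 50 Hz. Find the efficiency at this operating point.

P_out = 43.1 kW = 43100 W
P_in = √3·V_L·I_L·cosφ = 1.732 × 380 × 96 × 0.813 = 51368 W
η = P_out / P_in = 43100 / 51368 = 0.839 = 83.9%

83.9 %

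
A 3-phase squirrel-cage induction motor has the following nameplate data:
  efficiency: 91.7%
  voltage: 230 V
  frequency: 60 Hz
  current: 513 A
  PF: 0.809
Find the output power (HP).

203 HP

P_in = √3·V·I·cosφ = 1.732 × 230 × 513 × 0.809 = 165326 W
P_out = η·P_in = 0.917 × 165326 = 151604 W
= 151604/746 = 203 HP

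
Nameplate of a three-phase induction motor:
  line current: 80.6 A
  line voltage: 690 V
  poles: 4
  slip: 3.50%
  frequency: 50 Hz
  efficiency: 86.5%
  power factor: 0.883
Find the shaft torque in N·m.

485 N·m

P_in = √3·V·I·cosφ = 1.732 × 690 × 80.6 × 0.883 = 85054 W
P_out = η·P_in = 0.865 × 85054 = 73572 W
n_s = 120×50/4 = 1500 rpm; n = 1500×(1−0.035) = 1448 rpm
ω = 2π×1448/60 = 151.6 rad/s
τ = P_out/ω = 73572/151.6 = 485 N·m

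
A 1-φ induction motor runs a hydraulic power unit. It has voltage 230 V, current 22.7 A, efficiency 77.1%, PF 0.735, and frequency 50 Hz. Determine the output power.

P_in = V·I·cosφ = 230 × 22.7 × 0.735 = 3837 W
P_out = η·P_in = 0.771 × 3837 = 2958 W

2.96 kW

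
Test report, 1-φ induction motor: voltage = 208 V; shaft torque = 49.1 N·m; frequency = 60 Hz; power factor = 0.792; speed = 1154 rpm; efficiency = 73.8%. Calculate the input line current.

48.8 A

ω = 2π×1154/60 = 120.8 rad/s; P_out = τω = 49.1 × 120.8 = 5931 W
P_in = P_out / η = 5931 / 0.738 = 8037 W
I = P_in / (V·cosφ) = 8037 / (208 × 0.792) = 48.8 A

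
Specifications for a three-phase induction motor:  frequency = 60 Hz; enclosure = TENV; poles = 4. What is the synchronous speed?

1800 rpm

n_s = 120f/p = 120×60/4 = 1800 rpm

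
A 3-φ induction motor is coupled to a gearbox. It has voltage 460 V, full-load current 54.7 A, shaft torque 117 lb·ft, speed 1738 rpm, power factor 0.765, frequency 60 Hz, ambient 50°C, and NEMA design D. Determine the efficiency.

τ = 117 lb·ft × 1.356 = 158.7 N·m
ω = 2π × 1738/60 = 182 rad/s; P_out = τω = 158.7 × 182 = 28883 W
P_in = √3·V_L·I_L·cosφ = 1.732 × 460 × 54.7 × 0.765 = 33339 W
η = P_out / P_in = 28883 / 33339 = 0.866 = 86.6%

86.6 %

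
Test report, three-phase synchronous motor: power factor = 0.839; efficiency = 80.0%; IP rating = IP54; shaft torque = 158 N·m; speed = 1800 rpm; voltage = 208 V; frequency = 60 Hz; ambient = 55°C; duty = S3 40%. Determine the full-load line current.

123 A

ω = 2π×1800/60 = 188.5 rad/s; P_out = τω = 158 × 188.5 = 29783 W
P_in = P_out / η = 29783 / 0.800 = 37229 W
I_L = P_in / (√3·V_L·cosφ) = 37229 / (1.732 × 208 × 0.839) = 123 A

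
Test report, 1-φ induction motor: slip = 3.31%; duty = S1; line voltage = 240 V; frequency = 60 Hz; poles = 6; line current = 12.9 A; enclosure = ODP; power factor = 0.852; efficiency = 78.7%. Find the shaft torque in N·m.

17.1 N·m

P_in = V·I·cosφ = 240 × 12.9 × 0.852 = 2638 W
P_out = η·P_in = 0.787 × 2638 = 2076 W
n_s = 120×60/6 = 1200 rpm; n = 1200×(1−0.0331) = 1160 rpm
ω = 2π×1160/60 = 121.5 rad/s
τ = P_out/ω = 2076/121.5 = 17.1 N·m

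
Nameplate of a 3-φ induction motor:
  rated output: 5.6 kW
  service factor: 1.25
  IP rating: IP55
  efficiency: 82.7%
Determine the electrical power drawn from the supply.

P_out = 5600 W
P_in = P_out/η = 5600/0.827 = 6771 W = 6.77 kW

6.77 kW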